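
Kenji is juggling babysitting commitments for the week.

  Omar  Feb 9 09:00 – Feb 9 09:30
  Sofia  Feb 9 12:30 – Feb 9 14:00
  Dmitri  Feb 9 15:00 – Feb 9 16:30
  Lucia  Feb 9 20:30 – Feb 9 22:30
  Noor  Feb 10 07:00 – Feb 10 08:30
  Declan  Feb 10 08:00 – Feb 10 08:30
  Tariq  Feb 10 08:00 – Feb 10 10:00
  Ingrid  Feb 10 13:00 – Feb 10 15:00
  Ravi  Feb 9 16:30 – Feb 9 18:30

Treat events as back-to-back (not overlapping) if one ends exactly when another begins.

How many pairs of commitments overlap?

3

Sorted by start: Omar, Sofia, Dmitri, Ravi, Lucia, Noor, Declan, Tariq, Ingrid.
Sofia starts after Omar ends, so nothing later overlaps Omar either.
Dmitri starts after Sofia ends, so nothing later overlaps Sofia either.
Ravi starts exactly when Dmitri ends (back-to-back, no overlap), so nothing later overlaps Dmitri either.
Lucia starts after Ravi ends, so nothing later overlaps Ravi either.
Noor starts after Lucia ends, so nothing later overlaps Lucia either.
Declan starts before Noor ends → Noor and Declan overlap.
Tariq starts before Noor ends → Noor and Tariq overlap.
Ingrid starts after Noor ends.
Tariq starts before Declan ends → Declan and Tariq overlap.
Ingrid starts after Declan ends.
Ingrid starts after Tariq ends.
Overlapping pairs: Declan & Noor, Declan & Tariq, Noor & Tariq — 3 in total.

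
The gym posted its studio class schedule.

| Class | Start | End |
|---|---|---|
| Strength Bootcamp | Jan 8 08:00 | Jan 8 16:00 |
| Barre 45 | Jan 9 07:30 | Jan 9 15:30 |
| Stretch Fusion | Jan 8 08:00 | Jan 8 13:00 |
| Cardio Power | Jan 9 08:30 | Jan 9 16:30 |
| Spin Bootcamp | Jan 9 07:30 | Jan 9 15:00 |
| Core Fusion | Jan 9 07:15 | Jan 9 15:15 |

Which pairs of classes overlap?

Check each pair: they overlap iff neither finishes before the other starts.
Sorted by start: Stretch Fusion, Strength Bootcamp, Core Fusion, Spin Bootcamp, Barre 45, Cardio Power.
Strength Bootcamp starts before Stretch Fusion ends → Stretch Fusion and Strength Bootcamp overlap.
Core Fusion starts after Stretch Fusion ends; Stretch Fusion is clear from here.
Core Fusion starts after Strength Bootcamp ends; Strength Bootcamp is clear from here.
Spin Bootcamp starts before Core Fusion ends → Core Fusion and Spin Bootcamp overlap.
Barre 45 starts before Core Fusion ends → Core Fusion and Barre 45 overlap.
Cardio Power starts before Core Fusion ends → Core Fusion and Cardio Power overlap.
Barre 45 starts before Spin Bootcamp ends → Spin Bootcamp and Barre 45 overlap.
Cardio Power starts before Spin Bootcamp ends → Spin Bootcamp and Cardio Power overlap.
Cardio Power starts before Barre 45 ends → Barre 45 and Cardio Power overlap.

Barre 45 & Cardio Power, Barre 45 & Core Fusion, Barre 45 & Spin Bootcamp, Cardio Power & Core Fusion, Cardio Power & Spin Bootcamp, Core Fusion & Spin Bootcamp, Strength Bootcamp & Stretch Fusion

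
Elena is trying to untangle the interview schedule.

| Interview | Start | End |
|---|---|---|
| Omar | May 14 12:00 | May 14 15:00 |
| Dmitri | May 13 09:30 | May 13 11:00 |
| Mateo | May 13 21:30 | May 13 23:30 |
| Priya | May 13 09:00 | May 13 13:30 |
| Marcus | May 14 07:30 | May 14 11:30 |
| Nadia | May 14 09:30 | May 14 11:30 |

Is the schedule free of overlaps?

Two intervals overlap when each starts before the other ends.
Sorted by start: Priya, Dmitri, Mateo, Marcus, Nadia, Omar.
Dmitri starts before Priya ends → Priya and Dmitri overlap.
That's a conflict, so the schedule is not conflict-free.

No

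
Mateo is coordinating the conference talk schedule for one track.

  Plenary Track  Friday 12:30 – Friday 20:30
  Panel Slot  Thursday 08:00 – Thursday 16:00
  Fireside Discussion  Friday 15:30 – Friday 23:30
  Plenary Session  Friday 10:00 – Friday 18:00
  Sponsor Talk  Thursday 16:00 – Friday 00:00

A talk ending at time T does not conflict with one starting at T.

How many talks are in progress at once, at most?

Walk through starts and ends in time order (an end at T is processed before a start at T):
Thursday 08:00 start Panel Slot → 1
Thursday 16:00 end Panel Slot → 0
Thursday 16:00 start Sponsor Talk → 1
Friday 00:00 end Sponsor Talk → 0
Friday 10:00 start Plenary Session → 1
Friday 12:30 start Plenary Track → 2
Friday 15:30 start Fireside Discussion → 3
Friday 18:00 end Plenary Session → 2
Friday 20:30 end Plenary Track → 1
Friday 23:30 end Fireside Discussion → 0
Peak is 3, at Friday 15:30 (Fireside Discussion, Plenary Session, Plenary Track).

3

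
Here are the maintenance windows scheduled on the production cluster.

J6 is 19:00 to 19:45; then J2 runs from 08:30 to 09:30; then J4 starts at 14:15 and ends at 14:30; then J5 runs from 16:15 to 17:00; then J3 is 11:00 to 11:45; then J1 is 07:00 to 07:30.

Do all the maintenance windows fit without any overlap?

Sorted by start: J1, J2, J3, J4, J5, J6.
J2 starts after J1 ends — done with J1.
J3 starts after J2 ends — done with J2.
J4 starts after J3 ends — done with J3.
J5 starts after J4 ends — done with J4.
J6 starts after J5 ends.
Every pair is clear; the schedule has no overlaps.

Yes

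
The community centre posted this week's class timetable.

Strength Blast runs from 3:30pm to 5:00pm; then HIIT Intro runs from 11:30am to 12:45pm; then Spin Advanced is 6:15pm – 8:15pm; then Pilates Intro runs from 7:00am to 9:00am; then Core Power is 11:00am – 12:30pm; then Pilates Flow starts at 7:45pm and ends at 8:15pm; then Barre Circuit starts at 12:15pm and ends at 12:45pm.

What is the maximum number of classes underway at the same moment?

Sort all start/end points and keep a running count:
7:00am start Pilates Intro → 1
9:00am end Pilates Intro → 0
11:00am start Core Power → 1
11:30am start HIIT Intro → 2
12:15pm start Barre Circuit → 3
12:30pm end Core Power → 2
12:45pm end Barre Circuit → 1
12:45pm end HIIT Intro → 0
3:30pm start Strength Blast → 1
5:00pm end Strength Blast → 0
6:15pm start Spin Advanced → 1
7:45pm start Pilates Flow → 2
8:15pm end Pilates Flow → 1
8:15pm end Spin Advanced → 0
Peak is 3, at 12:15pm (Barre Circuit, Core Power, HIIT Intro).

3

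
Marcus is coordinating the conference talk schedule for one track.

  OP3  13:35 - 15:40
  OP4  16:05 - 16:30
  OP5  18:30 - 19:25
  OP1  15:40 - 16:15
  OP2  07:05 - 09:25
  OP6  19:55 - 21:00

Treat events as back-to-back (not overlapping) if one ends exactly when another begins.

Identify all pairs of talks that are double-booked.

OP1 & OP4

Two intervals overlap when each starts before the other ends.
Sorted by start: OP2, OP3, OP1, OP4, OP5, OP6.
OP3 starts after OP2 ends, so nothing later overlaps OP2 either.
OP1 starts exactly when OP3 ends (back-to-back, no overlap), so nothing later overlaps OP3 either.
OP4 starts before OP1 ends → OP1 and OP4 overlap.
OP5 starts after OP1 ends, so nothing later overlaps OP1 either.
OP5 starts after OP4 ends, so nothing later overlaps OP4 either.
OP6 starts after OP5 ends.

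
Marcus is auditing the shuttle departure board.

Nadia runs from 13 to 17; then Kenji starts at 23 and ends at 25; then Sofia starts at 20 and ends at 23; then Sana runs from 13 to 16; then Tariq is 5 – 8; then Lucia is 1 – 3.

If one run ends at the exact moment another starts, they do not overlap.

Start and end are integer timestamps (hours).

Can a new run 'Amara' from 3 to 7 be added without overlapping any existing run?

Lucia: ends 3 at or before Amara starts 3 → clear.
Tariq: starts 5 before Amara ends 7, and ends 8 after Amara starts 3 → overlap.
Nadia: starts 13 at or after Amara ends 7 → clear.
Sana: starts 13 at or after Amara ends 7 → clear.
Sofia: starts 20 at or after Amara ends 7 → clear.
Kenji: starts 23 at or after Amara ends 7 → clear.
Amara overlaps Tariq.

No — it overlaps Tariq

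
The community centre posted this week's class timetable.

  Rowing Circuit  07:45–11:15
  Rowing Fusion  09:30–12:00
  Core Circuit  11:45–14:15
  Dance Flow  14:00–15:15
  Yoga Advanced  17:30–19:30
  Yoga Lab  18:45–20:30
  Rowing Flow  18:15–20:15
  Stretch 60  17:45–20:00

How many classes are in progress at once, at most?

Sweep the timeline, counting +1 at each start and −1 at each end (ends before starts at a tie):
07:45 start Rowing Circuit → 1
09:30 start Rowing Fusion → 2
11:15 end Rowing Circuit → 1
11:45 start Core Circuit → 2
12:00 end Rowing Fusion → 1
14:00 start Dance Flow → 2
14:15 end Core Circuit → 1
15:15 end Dance Flow → 0
17:30 start Yoga Advanced → 1
17:45 start Stretch 60 → 2
18:15 start Rowing Flow → 3
18:45 start Yoga Lab → 4
19:30 end Yoga Advanced → 3
20:00 end Stretch 60 → 2
20:15 end Rowing Flow → 1
20:30 end Yoga Lab → 0
Peak is 4, at 18:45 (Rowing Flow, Stretch 60, Yoga Advanced, Yoga Lab).

4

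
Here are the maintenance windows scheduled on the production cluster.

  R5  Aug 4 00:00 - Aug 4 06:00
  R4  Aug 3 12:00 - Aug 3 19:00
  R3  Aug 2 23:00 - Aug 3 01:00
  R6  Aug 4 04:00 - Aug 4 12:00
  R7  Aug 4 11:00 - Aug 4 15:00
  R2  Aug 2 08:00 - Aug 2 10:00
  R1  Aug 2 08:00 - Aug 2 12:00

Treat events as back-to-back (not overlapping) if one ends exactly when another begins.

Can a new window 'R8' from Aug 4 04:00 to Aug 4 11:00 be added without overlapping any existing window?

No — it overlaps R5, R6

R1: ends Aug 2 12:00 at or before R8 starts Aug 4 04:00 → clear.
R2: ends Aug 2 10:00 at or before R8 starts Aug 4 04:00 → clear.
R3: ends Aug 3 01:00 at or before R8 starts Aug 4 04:00 → clear.
R4: ends Aug 3 19:00 at or before R8 starts Aug 4 04:00 → clear.
R5: starts Aug 4 00:00 before R8 ends Aug 4 11:00, and ends Aug 4 06:00 after R8 starts Aug 4 04:00 → overlap.
R6: starts Aug 4 04:00 before R8 ends Aug 4 11:00, and ends Aug 4 12:00 after R8 starts Aug 4 04:00 → overlap.
R7: starts Aug 4 11:00 at or after R8 ends Aug 4 11:00 → clear.
R8 overlaps R5, R6.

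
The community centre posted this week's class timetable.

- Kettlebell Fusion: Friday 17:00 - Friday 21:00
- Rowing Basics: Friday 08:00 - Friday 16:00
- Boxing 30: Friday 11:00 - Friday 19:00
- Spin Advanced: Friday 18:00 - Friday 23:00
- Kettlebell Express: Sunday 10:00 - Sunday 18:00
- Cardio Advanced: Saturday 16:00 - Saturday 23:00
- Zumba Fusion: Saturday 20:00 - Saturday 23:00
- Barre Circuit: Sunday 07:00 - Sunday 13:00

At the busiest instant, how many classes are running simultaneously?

3

Sweep the timeline, counting +1 at each start and −1 at each end (ends before starts at a tie):
Friday 08:00 start Rowing Basics → 1
Friday 11:00 start Boxing 30 → 2
Friday 16:00 end Rowing Basics → 1
Friday 17:00 start Kettlebell Fusion → 2
Friday 18:00 start Spin Advanced → 3
Friday 19:00 end Boxing 30 → 2
Friday 21:00 end Kettlebell Fusion → 1
Friday 23:00 end Spin Advanced → 0
Saturday 16:00 start Cardio Advanced → 1
Saturday 20:00 start Zumba Fusion → 2
Saturday 23:00 end Cardio Advanced → 1
Saturday 23:00 end Zumba Fusion → 0
Sunday 07:00 start Barre Circuit → 1
Sunday 10:00 start Kettlebell Express → 2
Sunday 13:00 end Barre Circuit → 1
Sunday 18:00 end Kettlebell Express → 0
Peak is 3, at Friday 18:00 (Boxing 30, Kettlebell Fusion, Spin Advanced).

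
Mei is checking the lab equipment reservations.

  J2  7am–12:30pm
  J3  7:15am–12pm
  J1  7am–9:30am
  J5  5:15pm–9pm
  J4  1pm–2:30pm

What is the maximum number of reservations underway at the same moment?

Sweep the timeline, counting +1 at each start and −1 at each end (ends before starts at a tie):
7am start J1 → 1
7am start J2 → 2
7:15am start J3 → 3
9:30am end J1 → 2
12pm end J3 → 1
12:30pm end J2 → 0
1pm start J4 → 1
2:30pm end J4 → 0
5:15pm start J5 → 1
9pm end J5 → 0
Peak is 3, at 7:15am (J1, J2, J3).

3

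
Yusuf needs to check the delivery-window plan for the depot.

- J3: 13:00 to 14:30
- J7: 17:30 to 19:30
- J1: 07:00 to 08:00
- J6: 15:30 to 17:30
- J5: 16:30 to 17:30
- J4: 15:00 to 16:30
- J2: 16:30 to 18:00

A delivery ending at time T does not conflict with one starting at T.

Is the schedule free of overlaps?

Sorted by start: J1, J3, J4, J6, J2, J5, J7.
J3 starts after J1 ends, so J1 has no further overlaps.
J4 starts after J3 ends, so J3 has no further overlaps.
J6 starts before J4 ends → J4 and J6 overlap.
That's a conflict, so the schedule is not conflict-free.

No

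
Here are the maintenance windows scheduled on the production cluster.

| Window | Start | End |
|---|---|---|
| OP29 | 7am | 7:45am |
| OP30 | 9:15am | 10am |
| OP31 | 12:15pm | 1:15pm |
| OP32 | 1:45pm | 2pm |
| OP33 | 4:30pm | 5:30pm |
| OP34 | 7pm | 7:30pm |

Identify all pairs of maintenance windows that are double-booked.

no overlapping pairs

Sorted by start: OP29, OP30, OP31, OP32, OP33, OP34.
OP30 starts after OP29 ends; OP29 is clear from here.
OP31 starts after OP30 ends; OP30 is clear from here.
OP32 starts after OP31 ends; OP31 is clear from here.
OP33 starts after OP32 ends; OP32 is clear from here.
OP34 starts after OP33 ends.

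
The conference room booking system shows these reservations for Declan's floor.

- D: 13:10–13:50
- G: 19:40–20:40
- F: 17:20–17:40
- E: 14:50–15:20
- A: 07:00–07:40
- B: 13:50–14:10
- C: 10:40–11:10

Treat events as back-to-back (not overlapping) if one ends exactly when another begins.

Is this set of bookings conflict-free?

Yes

Two intervals overlap when each starts before the other ends.
Sorted by start: A, C, D, B, E, F, G.
C starts after A ends — done with A.
D starts after C ends — done with C.
B starts exactly when D ends (back-to-back, no overlap) — done with D.
E starts after B ends — done with B.
F starts after E ends — done with E.
G starts after F ends.
Every pair is clear; the schedule has no overlaps.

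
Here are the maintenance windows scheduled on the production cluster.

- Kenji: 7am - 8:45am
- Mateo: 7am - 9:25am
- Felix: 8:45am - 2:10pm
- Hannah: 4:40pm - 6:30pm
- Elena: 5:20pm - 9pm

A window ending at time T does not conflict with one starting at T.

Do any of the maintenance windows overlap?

Yes

Two intervals overlap when each starts before the other ends.
Sorted by start: Kenji, Mateo, Felix, Hannah, Elena.
Mateo starts before Kenji ends → Kenji and Mateo overlap.
That's a conflict, so the schedule is not conflict-free.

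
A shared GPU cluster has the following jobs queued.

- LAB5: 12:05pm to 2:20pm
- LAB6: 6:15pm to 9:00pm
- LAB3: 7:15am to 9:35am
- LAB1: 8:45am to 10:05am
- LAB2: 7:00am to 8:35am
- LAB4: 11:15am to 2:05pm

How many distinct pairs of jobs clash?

3

Sorted by start: LAB2, LAB3, LAB1, LAB4, LAB5, LAB6.
LAB3 starts before LAB2 ends → LAB2 and LAB3 overlap.
LAB1 starts after LAB2 ends, so LAB2 has no further overlaps.
LAB1 starts before LAB3 ends → LAB3 and LAB1 overlap.
LAB4 starts after LAB3 ends, so LAB3 has no further overlaps.
LAB4 starts after LAB1 ends, so LAB1 has no further overlaps.
LAB5 starts before LAB4 ends → LAB4 and LAB5 overlap.
LAB6 starts after LAB4 ends.
LAB6 starts after LAB5 ends.
Overlapping pairs: LAB1 & LAB3, LAB2 & LAB3, LAB4 & LAB5 — 3 in total.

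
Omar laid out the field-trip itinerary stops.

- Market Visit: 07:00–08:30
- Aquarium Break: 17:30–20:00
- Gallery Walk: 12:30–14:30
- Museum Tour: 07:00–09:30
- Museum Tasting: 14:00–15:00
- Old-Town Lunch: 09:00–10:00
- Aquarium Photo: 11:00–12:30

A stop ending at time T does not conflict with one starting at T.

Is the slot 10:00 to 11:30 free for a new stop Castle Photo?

No — it overlaps Aquarium Photo

Museum Tour: ends 09:30 at or before Castle Photo starts 10:00 → clear.
Market Visit: ends 08:30 at or before Castle Photo starts 10:00 → clear.
Old-Town Lunch: ends 10:00 at or before Castle Photo starts 10:00 → clear.
Aquarium Photo: starts 11:00 before Castle Photo ends 11:30, and ends 12:30 after Castle Photo starts 10:00 → overlap.
Gallery Walk: starts 12:30 at or after Castle Photo ends 11:30 → clear.
Museum Tasting: starts 14:00 at or after Castle Photo ends 11:30 → clear.
Aquarium Break: starts 17:30 at or after Castle Photo ends 11:30 → clear.
Castle Photo overlaps Aquarium Photo.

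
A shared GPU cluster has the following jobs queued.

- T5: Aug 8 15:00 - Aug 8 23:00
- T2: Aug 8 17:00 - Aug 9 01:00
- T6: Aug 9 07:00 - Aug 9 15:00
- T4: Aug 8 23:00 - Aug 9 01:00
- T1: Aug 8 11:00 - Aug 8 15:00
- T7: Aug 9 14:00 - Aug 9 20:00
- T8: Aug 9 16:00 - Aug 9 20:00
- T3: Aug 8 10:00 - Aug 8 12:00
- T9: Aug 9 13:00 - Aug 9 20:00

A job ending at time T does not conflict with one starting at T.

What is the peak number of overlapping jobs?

Sort all start/end points and keep a running count:
Aug 8 10:00 start T3 → 1
Aug 8 11:00 start T1 → 2
Aug 8 12:00 end T3 → 1
Aug 8 15:00 end T1 → 0
Aug 8 15:00 start T5 → 1
Aug 8 17:00 start T2 → 2
Aug 8 23:00 end T5 → 1
Aug 8 23:00 start T4 → 2
Aug 9 01:00 end T2 → 1
Aug 9 01:00 end T4 → 0
Aug 9 07:00 start T6 → 1
Aug 9 13:00 start T9 → 2
Aug 9 14:00 start T7 → 3
Aug 9 15:00 end T6 → 2
Aug 9 16:00 start T8 → 3
Aug 9 20:00 end T7 → 2
Aug 9 20:00 end T8 → 1
Aug 9 20:00 end T9 → 0
Peak is 3, at Aug 9 14:00 (T6, T7, T9).

3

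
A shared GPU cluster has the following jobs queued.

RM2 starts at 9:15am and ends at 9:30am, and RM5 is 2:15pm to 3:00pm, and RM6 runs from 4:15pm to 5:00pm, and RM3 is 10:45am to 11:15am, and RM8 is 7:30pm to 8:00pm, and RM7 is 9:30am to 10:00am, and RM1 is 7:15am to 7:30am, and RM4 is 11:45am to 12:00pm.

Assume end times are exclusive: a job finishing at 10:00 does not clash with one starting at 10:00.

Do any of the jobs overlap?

No

Sorted by start: RM1, RM2, RM7, RM3, RM4, RM5, RM6, RM8.
RM2 starts after RM1 ends — done with RM1.
RM7 starts exactly when RM2 ends (back-to-back, no overlap) — done with RM2.
RM3 starts after RM7 ends — done with RM7.
RM4 starts after RM3 ends — done with RM3.
RM5 starts after RM4 ends — done with RM4.
RM6 starts after RM5 ends — done with RM5.
RM8 starts after RM6 ends.
Every pair is clear; the schedule has no overlaps.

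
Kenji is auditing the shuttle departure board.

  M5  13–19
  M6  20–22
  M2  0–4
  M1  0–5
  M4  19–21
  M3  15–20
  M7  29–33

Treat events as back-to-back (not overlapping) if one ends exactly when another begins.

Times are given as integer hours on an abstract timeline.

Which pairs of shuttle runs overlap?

M1 & M2, M3 & M4, M3 & M5, M4 & M6

Sorted by start: M1, M2, M5, M3, M4, M6, M7.
M2 starts before M1 ends → M1 and M2 overlap.
M5 starts after M1 ends, so M1 has no further overlaps.
M5 starts after M2 ends, so M2 has no further overlaps.
M3 starts before M5 ends → M5 and M3 overlap.
M4 starts exactly when M5 ends (back-to-back, no overlap), so M5 has no further overlaps.
M4 starts before M3 ends → M3 and M4 overlap.
M6 starts exactly when M3 ends (back-to-back, no overlap), so M3 has no further overlaps.
M6 starts before M4 ends → M4 and M6 overlap.
M7 starts after M4 ends.
M7 starts after M6 ends.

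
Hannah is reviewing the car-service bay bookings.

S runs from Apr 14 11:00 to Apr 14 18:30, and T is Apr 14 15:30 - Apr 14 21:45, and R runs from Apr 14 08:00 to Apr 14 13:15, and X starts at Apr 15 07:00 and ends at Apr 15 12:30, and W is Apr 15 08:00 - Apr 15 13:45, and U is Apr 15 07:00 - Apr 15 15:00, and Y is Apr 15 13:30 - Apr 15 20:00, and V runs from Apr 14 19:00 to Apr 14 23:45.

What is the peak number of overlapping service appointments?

3

Sort all start/end points and keep a running count:
Apr 14 08:00 start R → 1
Apr 14 11:00 start S → 2
Apr 14 13:15 end R → 1
Apr 14 15:30 start T → 2
Apr 14 18:30 end S → 1
Apr 14 19:00 start V → 2
Apr 14 21:45 end T → 1
Apr 14 23:45 end V → 0
Apr 15 07:00 start U → 1
Apr 15 07:00 start X → 2
Apr 15 08:00 start W → 3
Apr 15 12:30 end X → 2
Apr 15 13:30 start Y → 3
Apr 15 13:45 end W → 2
Apr 15 15:00 end U → 1
Apr 15 20:00 end Y → 0
Peak is 3, at Apr 15 08:00 (U, W, X).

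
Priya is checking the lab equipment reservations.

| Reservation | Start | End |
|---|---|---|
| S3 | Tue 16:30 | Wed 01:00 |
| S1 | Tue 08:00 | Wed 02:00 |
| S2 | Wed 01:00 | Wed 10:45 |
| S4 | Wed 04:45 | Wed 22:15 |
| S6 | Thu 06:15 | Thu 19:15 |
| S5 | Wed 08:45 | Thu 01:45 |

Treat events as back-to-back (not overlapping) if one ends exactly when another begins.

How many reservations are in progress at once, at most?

3

Sort all start/end points and keep a running count:
Tue 08:00 start S1 → 1
Tue 16:30 start S3 → 2
Wed 01:00 end S3 → 1
Wed 01:00 start S2 → 2
Wed 02:00 end S1 → 1
Wed 04:45 start S4 → 2
Wed 08:45 start S5 → 3
Wed 10:45 end S2 → 2
Wed 22:15 end S4 → 1
Thu 01:45 end S5 → 0
Thu 06:15 start S6 → 1
Thu 19:15 end S6 → 0
Peak is 3, at Wed 08:45 (S2, S4, S5).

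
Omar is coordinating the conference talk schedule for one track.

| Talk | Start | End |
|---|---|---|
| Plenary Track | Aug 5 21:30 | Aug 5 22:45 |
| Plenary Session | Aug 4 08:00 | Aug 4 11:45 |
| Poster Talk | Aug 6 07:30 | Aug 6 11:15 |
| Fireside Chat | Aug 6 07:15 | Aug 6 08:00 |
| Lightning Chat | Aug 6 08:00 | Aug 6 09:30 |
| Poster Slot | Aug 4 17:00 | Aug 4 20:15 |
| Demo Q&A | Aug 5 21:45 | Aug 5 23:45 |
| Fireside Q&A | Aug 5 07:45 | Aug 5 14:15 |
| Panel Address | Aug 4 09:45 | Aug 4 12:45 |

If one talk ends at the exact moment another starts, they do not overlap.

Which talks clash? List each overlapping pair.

Sorted by start: Plenary Session, Panel Address, Poster Slot, Fireside Q&A, Plenary Track, Demo Q&A, Fireside Chat, Poster Talk, Lightning Chat.
Panel Address starts before Plenary Session ends → Plenary Session and Panel Address overlap.
Poster Slot starts after Plenary Session ends — done with Plenary Session.
Poster Slot starts after Panel Address ends — done with Panel Address.
Fireside Q&A starts after Poster Slot ends — done with Poster Slot.
Plenary Track starts after Fireside Q&A ends — done with Fireside Q&A.
Demo Q&A starts before Plenary Track ends → Plenary Track and Demo Q&A overlap.
Fireside Chat starts after Plenary Track ends — done with Plenary Track.
Fireside Chat starts after Demo Q&A ends — done with Demo Q&A.
Poster Talk starts before Fireside Chat ends → Fireside Chat and Poster Talk overlap.
Lightning Chat starts exactly when Fireside Chat ends (back-to-back, no overlap).
Lightning Chat starts before Poster Talk ends → Poster Talk and Lightning Chat overlap.

Demo Q&A & Plenary Track, Fireside Chat & Poster Talk, Lightning Chat & Poster Talk, Panel Address & Plenary Session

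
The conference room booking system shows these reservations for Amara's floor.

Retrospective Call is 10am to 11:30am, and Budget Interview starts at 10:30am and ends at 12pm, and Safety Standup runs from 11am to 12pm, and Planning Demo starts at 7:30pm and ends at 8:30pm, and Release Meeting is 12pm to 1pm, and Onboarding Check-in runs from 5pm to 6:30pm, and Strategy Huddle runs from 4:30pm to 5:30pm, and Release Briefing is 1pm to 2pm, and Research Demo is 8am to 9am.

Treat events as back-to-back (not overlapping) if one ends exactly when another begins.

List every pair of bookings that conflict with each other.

Sorted by start: Research Demo, Retrospective Call, Budget Interview, Safety Standup, Release Meeting, Release Briefing, Strategy Huddle, Onboarding Check-in, Planning Demo.
Retrospective Call starts after Research Demo ends; Research Demo is clear from here.
Budget Interview starts before Retrospective Call ends → Retrospective Call and Budget Interview overlap.
Safety Standup starts before Retrospective Call ends → Retrospective Call and Safety Standup overlap.
Release Meeting starts after Retrospective Call ends; Retrospective Call is clear from here.
Safety Standup starts before Budget Interview ends → Budget Interview and Safety Standup overlap.
Release Meeting starts exactly when Budget Interview ends (back-to-back, no overlap); Budget Interview is clear from here.
Release Meeting starts exactly when Safety Standup ends (back-to-back, no overlap); Safety Standup is clear from here.
Release Briefing starts exactly when Release Meeting ends (back-to-back, no overlap); Release Meeting is clear from here.
Strategy Huddle starts after Release Briefing ends; Release Briefing is clear from here.
Onboarding Check-in starts before Strategy Huddle ends → Strategy Huddle and Onboarding Check-in overlap.
Planning Demo starts after Strategy Huddle ends.
Planning Demo starts after Onboarding Check-in ends.

Budget Interview & Retrospective Call, Budget Interview & Safety Standup, Onboarding Check-in & Strategy Huddle, Retrospective Call & Safety Standup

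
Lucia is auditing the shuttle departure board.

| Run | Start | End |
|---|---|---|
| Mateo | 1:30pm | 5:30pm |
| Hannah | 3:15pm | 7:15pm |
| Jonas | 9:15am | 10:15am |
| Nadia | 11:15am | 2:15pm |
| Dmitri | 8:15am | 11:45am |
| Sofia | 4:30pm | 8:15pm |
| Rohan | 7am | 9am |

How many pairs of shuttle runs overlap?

Check each pair: they overlap iff neither finishes before the other starts.
Sorted by start: Rohan, Dmitri, Jonas, Nadia, Mateo, Hannah, Sofia.
Dmitri starts before Rohan ends → Rohan and Dmitri overlap.
Jonas starts after Rohan ends; Rohan is clear from here.
Jonas starts before Dmitri ends → Dmitri and Jonas overlap.
Nadia starts before Dmitri ends → Dmitri and Nadia overlap.
Mateo starts after Dmitri ends; Dmitri is clear from here.
Nadia starts after Jonas ends; Jonas is clear from here.
Mateo starts before Nadia ends → Nadia and Mateo overlap.
Hannah starts after Nadia ends; Nadia is clear from here.
Hannah starts before Mateo ends → Mateo and Hannah overlap.
Sofia starts before Mateo ends → Mateo and Sofia overlap.
Sofia starts before Hannah ends → Hannah and Sofia overlap.
Overlapping pairs: Dmitri & Jonas, Dmitri & Nadia, Dmitri & Rohan, Hannah & Mateo, Hannah & Sofia, Mateo & Nadia, Mateo & Sofia — 7 in total.

7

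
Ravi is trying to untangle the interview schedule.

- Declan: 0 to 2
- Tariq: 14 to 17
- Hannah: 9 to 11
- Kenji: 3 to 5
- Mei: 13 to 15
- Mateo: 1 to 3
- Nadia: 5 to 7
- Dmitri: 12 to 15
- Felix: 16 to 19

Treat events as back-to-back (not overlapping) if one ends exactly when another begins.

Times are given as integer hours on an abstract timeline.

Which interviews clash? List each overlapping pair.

Two intervals overlap when each starts before the other ends.
Sorted by start: Declan, Mateo, Kenji, Nadia, Hannah, Dmitri, Mei, Tariq, Felix.
Mateo starts before Declan ends → Declan and Mateo overlap.
Kenji starts after Declan ends, so Declan has no further overlaps.
Kenji starts exactly when Mateo ends (back-to-back, no overlap), so Mateo has no further overlaps.
Nadia starts exactly when Kenji ends (back-to-back, no overlap), so Kenji has no further overlaps.
Hannah starts after Nadia ends, so Nadia has no further overlaps.
Dmitri starts after Hannah ends, so Hannah has no further overlaps.
Mei starts before Dmitri ends → Dmitri and Mei overlap.
Tariq starts before Dmitri ends → Dmitri and Tariq overlap.
Felix starts after Dmitri ends.
Tariq starts before Mei ends → Mei and Tariq overlap.
Felix starts after Mei ends.
Felix starts before Tariq ends → Tariq and Felix overlap.

Declan & Mateo, Dmitri & Mei, Dmitri & Tariq, Felix & Tariq, Mei & Tariq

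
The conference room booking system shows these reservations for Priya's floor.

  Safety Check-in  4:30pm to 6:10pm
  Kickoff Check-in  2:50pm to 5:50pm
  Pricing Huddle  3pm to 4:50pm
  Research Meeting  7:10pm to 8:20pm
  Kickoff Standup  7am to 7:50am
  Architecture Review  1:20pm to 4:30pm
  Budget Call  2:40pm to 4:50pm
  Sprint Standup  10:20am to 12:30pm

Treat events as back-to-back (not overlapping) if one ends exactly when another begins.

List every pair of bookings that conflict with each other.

Sorted by start: Kickoff Standup, Sprint Standup, Architecture Review, Budget Call, Kickoff Check-in, Pricing Huddle, Safety Check-in, Research Meeting.
Sprint Standup starts after Kickoff Standup ends, so Kickoff Standup has no further overlaps.
Architecture Review starts after Sprint Standup ends, so Sprint Standup has no further overlaps.
Budget Call starts before Architecture Review ends → Architecture Review and Budget Call overlap.
Kickoff Check-in starts before Architecture Review ends → Architecture Review and Kickoff Check-in overlap.
Pricing Huddle starts before Architecture Review ends → Architecture Review and Pricing Huddle overlap.
Safety Check-in starts exactly when Architecture Review ends (back-to-back, no overlap), so Architecture Review has no further overlaps.
Kickoff Check-in starts before Budget Call ends → Budget Call and Kickoff Check-in overlap.
Pricing Huddle starts before Budget Call ends → Budget Call and Pricing Huddle overlap.
Safety Check-in starts before Budget Call ends → Budget Call and Safety Check-in overlap.
Research Meeting starts after Budget Call ends.
Pricing Huddle starts before Kickoff Check-in ends → Kickoff Check-in and Pricing Huddle overlap.
Safety Check-in starts before Kickoff Check-in ends → Kickoff Check-in and Safety Check-in overlap.
Research Meeting starts after Kickoff Check-in ends.
Safety Check-in starts before Pricing Huddle ends → Pricing Huddle and Safety Check-in overlap.
Research Meeting starts after Pricing Huddle ends.
Research Meeting starts after Safety Check-in ends.

Architecture Review & Budget Call, Architecture Review & Kickoff Check-in, Architecture Review & Pricing Huddle, Budget Call & Kickoff Check-in, Budget Call & Pricing Huddle, Budget Call & Safety Check-in, Kickoff Check-in & Pricing Huddle, Kickoff Check-in & Safety Check-in, Pricing Huddle & Safety Check-in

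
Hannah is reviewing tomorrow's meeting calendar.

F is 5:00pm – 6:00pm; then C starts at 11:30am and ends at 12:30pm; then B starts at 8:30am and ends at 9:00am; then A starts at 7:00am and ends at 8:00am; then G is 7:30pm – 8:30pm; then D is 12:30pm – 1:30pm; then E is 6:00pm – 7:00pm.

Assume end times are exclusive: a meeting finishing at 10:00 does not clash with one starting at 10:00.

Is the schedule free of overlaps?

Sorted by start: A, B, C, D, F, E, G.
B starts after A ends; A is clear from here.
C starts after B ends; B is clear from here.
D starts exactly when C ends (back-to-back, no overlap); C is clear from here.
F starts after D ends; D is clear from here.
E starts exactly when F ends (back-to-back, no overlap); F is clear from here.
G starts after E ends.
Every pair is clear; the schedule has no overlaps.

Yes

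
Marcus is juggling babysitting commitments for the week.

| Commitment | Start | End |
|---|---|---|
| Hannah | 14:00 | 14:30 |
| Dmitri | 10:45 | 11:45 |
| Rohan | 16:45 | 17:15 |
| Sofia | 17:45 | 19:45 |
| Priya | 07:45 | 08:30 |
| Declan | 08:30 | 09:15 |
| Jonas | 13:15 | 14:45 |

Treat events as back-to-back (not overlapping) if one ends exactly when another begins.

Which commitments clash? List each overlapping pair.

Sorted by start: Priya, Declan, Dmitri, Jonas, Hannah, Rohan, Sofia.
Declan starts exactly when Priya ends (back-to-back, no overlap); Priya is clear from here.
Dmitri starts after Declan ends; Declan is clear from here.
Jonas starts after Dmitri ends; Dmitri is clear from here.
Hannah starts before Jonas ends → Jonas and Hannah overlap.
Rohan starts after Jonas ends; Jonas is clear from here.
Rohan starts after Hannah ends; Hannah is clear from here.
Sofia starts after Rohan ends.

Hannah & Jonas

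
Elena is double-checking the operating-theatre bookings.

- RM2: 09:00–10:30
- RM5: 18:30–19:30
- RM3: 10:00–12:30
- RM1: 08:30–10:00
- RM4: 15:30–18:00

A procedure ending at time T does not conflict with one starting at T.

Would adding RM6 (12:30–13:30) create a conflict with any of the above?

No — it doesn't clash with anything

RM1: ends 10:00 at or before RM6 starts 12:30 → clear.
RM2: ends 10:30 at or before RM6 starts 12:30 → clear.
RM3: ends 12:30 at or before RM6 starts 12:30 → clear.
RM4: starts 15:30 at or after RM6 ends 13:30 → clear.
RM5: starts 18:30 at or after RM6 ends 13:30 → clear.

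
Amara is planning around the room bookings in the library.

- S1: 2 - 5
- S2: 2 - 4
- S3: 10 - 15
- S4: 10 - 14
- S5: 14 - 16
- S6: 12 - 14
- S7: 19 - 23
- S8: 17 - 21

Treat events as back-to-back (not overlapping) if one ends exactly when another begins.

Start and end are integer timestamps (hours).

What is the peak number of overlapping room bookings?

3

Sweep the timeline, counting +1 at each start and −1 at each end (ends before starts at a tie):
2 start S1 → 1
2 start S2 → 2
4 end S2 → 1
5 end S1 → 0
10 start S3 → 1
10 start S4 → 2
12 start S6 → 3
14 end S4 → 2
14 end S6 → 1
14 start S5 → 2
15 end S3 → 1
16 end S5 → 0
17 start S8 → 1
19 start S7 → 2
21 end S8 → 1
23 end S7 → 0
Peak is 3, at 12 (S3, S4, S6).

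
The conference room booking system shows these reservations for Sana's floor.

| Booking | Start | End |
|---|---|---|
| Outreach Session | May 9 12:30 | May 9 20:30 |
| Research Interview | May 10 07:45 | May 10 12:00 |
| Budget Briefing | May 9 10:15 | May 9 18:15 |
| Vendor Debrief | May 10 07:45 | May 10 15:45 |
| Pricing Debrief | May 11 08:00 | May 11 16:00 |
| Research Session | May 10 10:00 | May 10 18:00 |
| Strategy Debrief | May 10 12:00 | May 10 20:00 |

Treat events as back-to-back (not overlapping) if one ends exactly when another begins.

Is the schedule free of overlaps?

Two intervals overlap when each starts before the other ends.
Sorted by start: Budget Briefing, Outreach Session, Research Interview, Vendor Debrief, Research Session, Strategy Debrief, Pricing Debrief.
Outreach Session starts before Budget Briefing ends → Budget Briefing and Outreach Session overlap.
That's a conflict, so the schedule is not conflict-free.

No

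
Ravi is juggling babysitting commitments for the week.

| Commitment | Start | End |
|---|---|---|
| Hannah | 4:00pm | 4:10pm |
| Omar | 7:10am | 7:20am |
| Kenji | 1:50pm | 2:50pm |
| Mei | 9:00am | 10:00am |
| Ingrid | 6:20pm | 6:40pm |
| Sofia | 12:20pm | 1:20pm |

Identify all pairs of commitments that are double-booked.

Sorted by start: Omar, Mei, Sofia, Kenji, Hannah, Ingrid.
Mei starts after Omar ends, so nothing later overlaps Omar either.
Sofia starts after Mei ends, so nothing later overlaps Mei either.
Kenji starts after Sofia ends, so nothing later overlaps Sofia either.
Hannah starts after Kenji ends, so nothing later overlaps Kenji either.
Ingrid starts after Hannah ends.

none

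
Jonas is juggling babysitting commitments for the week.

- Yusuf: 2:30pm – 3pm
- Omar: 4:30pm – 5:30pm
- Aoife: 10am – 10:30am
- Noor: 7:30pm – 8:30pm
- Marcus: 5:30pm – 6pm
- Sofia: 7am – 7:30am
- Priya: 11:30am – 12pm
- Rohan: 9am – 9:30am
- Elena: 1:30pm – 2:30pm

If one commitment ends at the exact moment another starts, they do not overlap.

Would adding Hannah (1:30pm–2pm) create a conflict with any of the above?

Sofia: ends 7:30am at or before Hannah starts 1:30pm → clear.
Rohan: ends 9:30am at or before Hannah starts 1:30pm → clear.
Aoife: ends 10:30am at or before Hannah starts 1:30pm → clear.
Priya: ends 12pm at or before Hannah starts 1:30pm → clear.
Elena: starts 1:30pm before Hannah ends 2pm, and ends 2:30pm after Hannah starts 1:30pm → overlap.
Yusuf: starts 2:30pm at or after Hannah ends 2pm → clear.
Omar: starts 4:30pm at or after Hannah ends 2pm → clear.
Marcus: starts 5:30pm at or after Hannah ends 2pm → clear.
Noor: starts 7:30pm at or after Hannah ends 2pm → clear.
Hannah overlaps Elena.

Yes — it overlaps Elena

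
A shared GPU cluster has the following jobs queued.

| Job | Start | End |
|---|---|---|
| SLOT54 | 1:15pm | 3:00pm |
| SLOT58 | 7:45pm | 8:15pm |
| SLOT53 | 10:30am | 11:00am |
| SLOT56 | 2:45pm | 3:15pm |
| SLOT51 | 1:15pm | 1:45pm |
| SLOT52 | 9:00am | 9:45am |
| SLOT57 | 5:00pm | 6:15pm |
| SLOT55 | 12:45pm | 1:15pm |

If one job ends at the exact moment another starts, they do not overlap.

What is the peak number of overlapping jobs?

Walk through starts and ends in time order (an end at T is processed before a start at T):
9:00am start SLOT52 → 1
9:45am end SLOT52 → 0
10:30am start SLOT53 → 1
11:00am end SLOT53 → 0
12:45pm start SLOT55 → 1
1:15pm end SLOT55 → 0
1:15pm start SLOT51 → 1
1:15pm start SLOT54 → 2
1:45pm end SLOT51 → 1
2:45pm start SLOT56 → 2
3:00pm end SLOT54 → 1
3:15pm end SLOT56 → 0
5:00pm start SLOT57 → 1
6:15pm end SLOT57 → 0
7:45pm start SLOT58 → 1
8:15pm end SLOT58 → 0
Peak is 2, at 1:15pm (SLOT51, SLOT54).

2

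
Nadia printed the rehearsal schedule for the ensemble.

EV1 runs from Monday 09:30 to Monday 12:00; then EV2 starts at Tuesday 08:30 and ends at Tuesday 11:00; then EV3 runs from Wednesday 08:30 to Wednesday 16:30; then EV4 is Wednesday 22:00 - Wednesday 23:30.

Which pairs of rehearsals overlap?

Check each pair: they overlap iff neither finishes before the other starts.
Sorted by start: EV1, EV2, EV3, EV4.
EV2 starts after EV1 ends, so nothing later overlaps EV1 either.
EV3 starts after EV2 ends, so nothing later overlaps EV2 either.
EV4 starts after EV3 ends.

none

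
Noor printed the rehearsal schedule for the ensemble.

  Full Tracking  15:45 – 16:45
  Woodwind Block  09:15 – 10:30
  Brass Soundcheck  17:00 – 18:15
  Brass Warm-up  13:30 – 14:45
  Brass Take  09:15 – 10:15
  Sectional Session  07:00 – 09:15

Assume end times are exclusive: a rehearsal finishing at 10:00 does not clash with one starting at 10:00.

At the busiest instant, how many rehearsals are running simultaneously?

Sort all start/end points and keep a running count:
07:00 start Sectional Session → 1
09:15 end Sectional Session → 0
09:15 start Brass Take → 1
09:15 start Woodwind Block → 2
10:15 end Brass Take → 1
10:30 end Woodwind Block → 0
13:30 start Brass Warm-up → 1
14:45 end Brass Warm-up → 0
15:45 start Full Tracking → 1
16:45 end Full Tracking → 0
17:00 start Brass Soundcheck → 1
18:15 end Brass Soundcheck → 0
Peak is 2, at 09:15 (Brass Take, Woodwind Block).

2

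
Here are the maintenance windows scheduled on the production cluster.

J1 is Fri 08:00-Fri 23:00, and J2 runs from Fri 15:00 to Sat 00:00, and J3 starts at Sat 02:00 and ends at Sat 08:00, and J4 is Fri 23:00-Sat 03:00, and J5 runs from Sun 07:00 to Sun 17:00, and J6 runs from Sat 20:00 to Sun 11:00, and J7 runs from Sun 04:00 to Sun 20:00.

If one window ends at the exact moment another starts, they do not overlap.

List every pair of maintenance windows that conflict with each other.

J1 & J2, J2 & J4, J3 & J4, J5 & J6, J5 & J7, J6 & J7

Sorted by start: J1, J2, J4, J3, J6, J7, J5.
J2 starts before J1 ends → J1 and J2 overlap.
J4 starts exactly when J1 ends (back-to-back, no overlap); J1 is clear from here.
J4 starts before J2 ends → J2 and J4 overlap.
J3 starts after J2 ends; J2 is clear from here.
J3 starts before J4 ends → J4 and J3 overlap.
J6 starts after J4 ends; J4 is clear from here.
J6 starts after J3 ends; J3 is clear from here.
J7 starts before J6 ends → J6 and J7 overlap.
J5 starts before J6 ends → J6 and J5 overlap.
J5 starts before J7 ends → J7 and J5 overlap.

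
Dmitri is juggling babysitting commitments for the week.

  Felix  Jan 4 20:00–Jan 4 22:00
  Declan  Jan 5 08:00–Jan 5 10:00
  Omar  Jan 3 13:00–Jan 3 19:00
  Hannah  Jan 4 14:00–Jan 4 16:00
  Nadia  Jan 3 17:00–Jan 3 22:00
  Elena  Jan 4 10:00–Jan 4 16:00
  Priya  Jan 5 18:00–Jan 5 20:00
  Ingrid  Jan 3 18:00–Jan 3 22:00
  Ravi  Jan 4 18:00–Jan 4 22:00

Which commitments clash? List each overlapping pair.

Elena & Hannah, Felix & Ravi, Ingrid & Nadia, Ingrid & Omar, Nadia & Omar

Check each pair: they overlap iff neither finishes before the other starts.
Sorted by start: Omar, Nadia, Ingrid, Elena, Hannah, Ravi, Felix, Declan, Priya.
Nadia starts before Omar ends → Omar and Nadia overlap.
Ingrid starts before Omar ends → Omar and Ingrid overlap.
Elena starts after Omar ends; Omar is clear from here.
Ingrid starts before Nadia ends → Nadia and Ingrid overlap.
Elena starts after Nadia ends; Nadia is clear from here.
Elena starts after Ingrid ends; Ingrid is clear from here.
Hannah starts before Elena ends → Elena and Hannah overlap.
Ravi starts after Elena ends; Elena is clear from here.
Ravi starts after Hannah ends; Hannah is clear from here.
Felix starts before Ravi ends → Ravi and Felix overlap.
Declan starts after Ravi ends; Ravi is clear from here.
Declan starts after Felix ends; Felix is clear from here.
Priya starts after Declan ends.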